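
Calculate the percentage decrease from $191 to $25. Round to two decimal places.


Find the absolute change:
|25 - 191| = 166
Divide by original and multiply by 100:
166 / 191 x 100 = 86.9109...% ≈ 86.91%

86.91%


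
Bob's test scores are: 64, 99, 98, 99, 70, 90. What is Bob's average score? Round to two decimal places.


Add the scores:
64 + 99 + 98 + 99 + 70 + 90 = 520
Divide by the number of tests:
520 / 6 = 86.6666... ≈ 86.67

86.67


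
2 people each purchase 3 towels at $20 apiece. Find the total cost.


Cost per person:
3 x $20 = $60
Group total:
2 x $60 = $120

$120


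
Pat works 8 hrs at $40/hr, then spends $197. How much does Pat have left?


Calculate earnings:
8 x $40 = $320
Subtract spending:
$320 - $197 = $123

$123


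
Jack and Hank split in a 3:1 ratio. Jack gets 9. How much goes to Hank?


Find the multiplier:
9 / 3 = 3
Apply to Hank's share:
1 x 3 = 3

3


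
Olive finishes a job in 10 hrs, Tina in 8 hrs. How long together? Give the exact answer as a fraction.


Olive's rate: 1/10 of the job per hour
Tina's rate: 1/8 of the job per hour
Combined rate: 1/10 + 1/8 = 9/40 per hour
Time = 1 / (9/40) = 40/9 hours (≈ 4.44 hours)

40/9 hours


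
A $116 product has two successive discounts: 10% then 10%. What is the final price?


First discount:
10% of $116 = $11.60
Price after first discount:
$116 - $11.60 = $104.40
Second discount:
10% of $104.40 = $10.44
Final price:
$104.40 - $10.44 = $93.96

$93.96


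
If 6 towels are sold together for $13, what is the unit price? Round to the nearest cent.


Total cost: $13
Number of items: 6
Unit price: $13 / 6 = $2.1666... ≈ $2.17

$2.17


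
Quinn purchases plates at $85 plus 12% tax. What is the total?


Calculate the tax:
12% of $85 = $10.20
Add tax to price:
$85 + $10.20 = $95.20

$95.20


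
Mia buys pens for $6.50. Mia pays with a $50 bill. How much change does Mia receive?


Start with the amount paid:
$50
Subtract the price:
$50 - $6.50 = $43.50

$43.50


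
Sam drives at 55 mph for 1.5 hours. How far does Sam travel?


Use the formula: distance = speed x time
Speed = 55 mph, Time = 1.5 hours
55 x 1.5 = 82.5 miles

82.5 miles


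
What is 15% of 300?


Convert percentage to decimal:
15% = 0.15
Multiply:
300 x 0.15 = 45

45


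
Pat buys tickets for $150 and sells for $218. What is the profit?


Selling price = $218
Cost price = $150
Profit = selling price - cost price:
Profit = $218 - $150 = $68

$68


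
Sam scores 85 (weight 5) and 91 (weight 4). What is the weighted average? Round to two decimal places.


Weighted sum:
5 x 85 + 4 x 91 = 789
Total weight:
5 + 4 = 9
Weighted average:
789 / 9 = 87.6666... ≈ 87.67

87.67


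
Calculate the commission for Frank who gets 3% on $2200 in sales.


Convert rate to decimal:
3% = 0.03
Multiply by sales:
$2200 x 0.03 = $66

$66


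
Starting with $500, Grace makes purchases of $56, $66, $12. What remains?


Add up expenses:
$56 + $66 + $12 = $134
Subtract from budget:
$500 - $134 = $366

$366


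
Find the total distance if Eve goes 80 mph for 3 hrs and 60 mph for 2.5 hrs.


Leg 1 distance:
80 x 3 = 240 miles
Leg 2 distance:
60 x 2.5 = 150 miles
Total distance:
240 + 150 = 390 miles

390 miles


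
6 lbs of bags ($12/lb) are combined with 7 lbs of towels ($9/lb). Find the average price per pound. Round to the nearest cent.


Cost of bags:
6 x $12 = $72
Cost of towels:
7 x $9 = $63
Total cost: $72 + $63 = $135
Total weight: 13 lbs
Average: $135 / 13 = $10.3846... ≈ $10.38/lb

$10.38/lb


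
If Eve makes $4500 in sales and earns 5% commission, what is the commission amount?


Convert rate to decimal:
5% = 0.05
Multiply by sales:
$4500 x 0.05 = $225

$225


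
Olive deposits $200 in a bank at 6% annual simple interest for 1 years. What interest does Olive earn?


Use the formula I = P x R x T / 100
P x R x T = 200 x 6 x 1 = 1200
I = 1200 / 100 = $12

$12


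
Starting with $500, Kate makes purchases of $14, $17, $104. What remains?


Add up expenses:
$14 + $17 + $104 = $135
Subtract from budget:
$500 - $135 = $365

$365


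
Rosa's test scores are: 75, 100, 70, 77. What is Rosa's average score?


Add the scores:
75 + 100 + 70 + 77 = 322
Divide by the number of tests:
322 / 4 = 80.5

80.5


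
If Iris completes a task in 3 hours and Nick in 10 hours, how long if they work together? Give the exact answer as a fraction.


Iris's rate: 1/3 of the job per hour
Nick's rate: 1/10 of the job per hour
Combined rate: 1/3 + 1/10 = 13/30 per hour
Time = 1 / (13/30) = 30/13 hours (≈ 2.31 hours)

30/13 hours


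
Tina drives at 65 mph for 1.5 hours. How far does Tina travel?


Use the formula: distance = speed x time
Speed = 65 mph, Time = 1.5 hours
65 x 1.5 = 97.5 miles

97.5 miles


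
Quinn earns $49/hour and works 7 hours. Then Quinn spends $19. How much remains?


Calculate earnings:
7 x $49 = $343
Subtract spending:
$343 - $19 = $324

$324


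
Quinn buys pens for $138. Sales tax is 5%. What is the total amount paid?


Calculate the tax:
5% of $138 = $6.90
Add tax to price:
$138 + $6.90 = $144.90

$144.90


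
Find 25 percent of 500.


Convert percentage to decimal:
25% = 0.25
Multiply:
500 x 0.25 = 125

125


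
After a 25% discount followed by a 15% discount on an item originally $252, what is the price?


First discount:
25% of $252 = $63
Price after first discount:
$252 - $63 = $189
Second discount:
15% of $189 = $28.35
Final price:
$189 - $28.35 = $160.65

$160.65


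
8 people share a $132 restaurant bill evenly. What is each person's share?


Total bill: $132
Number of people: 8
Each pays: $132 / 8 = $16.50

$16.50


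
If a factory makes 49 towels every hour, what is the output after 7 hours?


Production rate: 49 towels per hour
Time: 7 hours
Total: 49 x 7 = 343 towels

343 towels


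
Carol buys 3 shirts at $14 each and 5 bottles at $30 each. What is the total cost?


Cost of shirts:
3 x $14 = $42
Cost of bottles:
5 x $30 = $150
Add both:
$42 + $150 = $192

$192


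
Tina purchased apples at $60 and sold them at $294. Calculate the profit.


Selling price = $294
Cost price = $60
Profit = selling price - cost price:
Profit = $294 - $60 = $234

$234


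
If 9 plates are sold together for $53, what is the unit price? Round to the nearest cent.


Total cost: $53
Number of items: 9
Unit price: $53 / 9 = $5.8888... ≈ $5.89

$5.89


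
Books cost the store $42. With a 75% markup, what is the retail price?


Calculate the markup amount:
75% of $42 = $31.50
Add to cost:
$42 + $31.50 = $73.50

$73.50


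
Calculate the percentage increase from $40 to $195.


Find the absolute change:
|195 - 40| = 155
Divide by original and multiply by 100:
155 / 40 x 100 = 387.5%

387.5%


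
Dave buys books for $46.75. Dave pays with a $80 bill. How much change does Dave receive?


Start with the amount paid:
$80
Subtract the price:
$80 - $46.75 = $33.25

$33.25


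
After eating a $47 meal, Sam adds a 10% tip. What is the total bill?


Calculate the tip:
10% of $47 = $4.70
Add tip to meal cost:
$47 + $4.70 = $51.70

$51.70


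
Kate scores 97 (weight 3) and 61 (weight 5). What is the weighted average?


Weighted sum:
3 x 97 + 5 x 61 = 596
Total weight:
3 + 5 = 8
Weighted average:
596 / 8 = 74.5

74.5


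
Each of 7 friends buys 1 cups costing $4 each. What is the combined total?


Cost per person:
1 x $4 = $4
Group total:
7 x $4 = $28

$28


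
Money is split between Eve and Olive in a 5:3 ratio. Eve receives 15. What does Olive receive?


Find the multiplier:
15 / 5 = 3
Apply to Olive's share:
3 x 3 = 9

9


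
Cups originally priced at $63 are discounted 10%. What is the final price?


Calculate the discount amount:
10% of $63 = $6.30
Subtract from original:
$63 - $6.30 = $56.70

$56.70


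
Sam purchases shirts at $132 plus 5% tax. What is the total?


Calculate the tax:
5% of $132 = $6.60
Add tax to price:
$132 + $6.60 = $138.60

$138.60


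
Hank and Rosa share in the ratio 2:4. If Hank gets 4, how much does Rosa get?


Find the multiplier:
4 / 2 = 2
Apply to Rosa's share:
4 x 2 = 8

8


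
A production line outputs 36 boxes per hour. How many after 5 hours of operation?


Production rate: 36 boxes per hour
Time: 5 hours
Total: 36 x 5 = 180 boxes

180 boxes


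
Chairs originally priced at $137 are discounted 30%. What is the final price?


Calculate the discount amount:
30% of $137 = $41.10
Subtract from original:
$137 - $41.10 = $95.90

$95.90


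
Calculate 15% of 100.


Convert percentage to decimal:
15% = 0.15
Multiply:
100 x 0.15 = 15

15


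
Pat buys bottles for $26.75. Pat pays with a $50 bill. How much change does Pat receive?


Start with the amount paid:
$50
Subtract the price:
$50 - $26.75 = $23.25

$23.25


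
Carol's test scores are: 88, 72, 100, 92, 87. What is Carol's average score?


Add the scores:
88 + 72 + 100 + 92 + 87 = 439
Divide by the number of tests:
439 / 5 = 87.8

87.8


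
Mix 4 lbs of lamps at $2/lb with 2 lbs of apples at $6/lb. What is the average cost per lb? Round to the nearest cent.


Cost of lamps:
4 x $2 = $8
Cost of apples:
2 x $6 = $12
Total cost: $8 + $12 = $20
Total weight: 6 lbs
Average: $20 / 6 = $3.3333... ≈ $3.33/lb

$3.33/lb


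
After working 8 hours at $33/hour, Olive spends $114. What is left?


Calculate earnings:
8 x $33 = $264
Subtract spending:
$264 - $114 = $150

$150


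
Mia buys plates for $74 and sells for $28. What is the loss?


Selling price = $28
Cost price = $74
Loss = cost price - selling price:
Loss = $74 - $28 = $46

$46


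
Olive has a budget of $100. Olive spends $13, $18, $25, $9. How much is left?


Add up expenses:
$13 + $18 + $25 + $9 = $65
Subtract from budget:
$100 - $65 = $35

$35


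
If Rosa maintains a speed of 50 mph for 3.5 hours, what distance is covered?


Use the formula: distance = speed x time
Speed = 50 mph, Time = 3.5 hours
50 x 3.5 = 175 miles

175 miles


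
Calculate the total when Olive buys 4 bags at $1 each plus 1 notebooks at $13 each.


Cost of bags:
4 x $1 = $4
Cost of notebooks:
1 x $13 = $13
Add both:
$4 + $13 = $17

$17


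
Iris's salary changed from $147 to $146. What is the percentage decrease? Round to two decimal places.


Find the absolute change:
|146 - 147| = 1
Divide by original and multiply by 100:
1 / 147 x 100 = 0.6802...% ≈ 0.68%

0.68%


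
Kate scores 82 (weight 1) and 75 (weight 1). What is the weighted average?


Weighted sum:
1 x 82 + 1 x 75 = 157
Total weight:
1 + 1 = 2
Weighted average:
157 / 2 = 78.5

78.5


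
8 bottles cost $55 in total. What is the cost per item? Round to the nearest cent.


Total cost: $55
Number of items: 8
Unit price: $55 / 8 = $6.875 ≈ $6.88

$6.88


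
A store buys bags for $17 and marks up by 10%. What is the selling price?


Calculate the markup amount:
10% of $17 = $1.70
Add to cost:
$17 + $1.70 = $18.70

$18.70


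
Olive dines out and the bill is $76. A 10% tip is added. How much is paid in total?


Calculate the tip:
10% of $76 = $7.60
Add tip to meal cost:
$76 + $7.60 = $83.60

$83.60


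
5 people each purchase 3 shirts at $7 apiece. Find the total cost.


Cost per person:
3 x $7 = $21
Group total:
5 x $21 = $105

$105


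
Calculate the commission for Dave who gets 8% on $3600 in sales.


Convert rate to decimal:
8% = 0.08
Multiply by sales:
$3600 x 0.08 = $288

$288


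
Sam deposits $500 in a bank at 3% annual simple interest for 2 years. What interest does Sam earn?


Use the formula I = P x R x T / 100
P x R x T = 500 x 3 x 2 = 3000
I = 3000 / 100 = $30

$30


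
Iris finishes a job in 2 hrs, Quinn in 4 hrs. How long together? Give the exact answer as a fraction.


Iris's rate: 1/2 of the job per hour
Quinn's rate: 1/4 of the job per hour
Combined rate: 1/2 + 1/4 = 3/4 per hour
Time = 1 / (3/4) = 4/3 hours (≈ 1.33 hours)

4/3 hours


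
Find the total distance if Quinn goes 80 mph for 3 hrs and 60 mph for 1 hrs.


Leg 1 distance:
80 x 3 = 240 miles
Leg 2 distance:
60 x 1 = 60 miles
Total distance:
240 + 60 = 300 miles

300 miles


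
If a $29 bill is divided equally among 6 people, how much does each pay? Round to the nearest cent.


Total bill: $29
Number of people: 6
Each pays: $29 / 6 = $4.8333... ≈ $4.83

$4.83


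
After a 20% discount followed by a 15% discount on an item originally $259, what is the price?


First discount:
20% of $259 = $51.80
Price after first discount:
$259 - $51.80 = $207.20
Second discount:
15% of $207.20 = $31.08
Final price:
$207.20 - $31.08 = $176.12

$176.12


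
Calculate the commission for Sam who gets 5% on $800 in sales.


Convert rate to decimal:
5% = 0.05
Multiply by sales:
$800 x 0.05 = $40

$40


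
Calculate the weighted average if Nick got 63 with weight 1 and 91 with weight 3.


Weighted sum:
1 x 63 + 3 x 91 = 336
Total weight:
1 + 3 = 4
Weighted average:
336 / 4 = 84

84


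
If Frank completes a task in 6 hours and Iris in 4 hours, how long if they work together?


Frank's rate: 1/6 of the job per hour
Iris's rate: 1/4 of the job per hour
Combined rate: 1/6 + 1/4 = 5/12 per hour
Time = 1 / (5/12) = 12/5 = 2.4 hours

2.4 hours


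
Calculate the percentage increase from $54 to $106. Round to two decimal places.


Find the absolute change:
|106 - 54| = 52
Divide by original and multiply by 100:
52 / 54 x 100 = 96.2962...% ≈ 96.3%

96.3%


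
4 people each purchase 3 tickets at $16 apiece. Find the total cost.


Cost per person:
3 x $16 = $48
Group total:
4 x $48 = $192

$192


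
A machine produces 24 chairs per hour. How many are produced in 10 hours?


Production rate: 24 chairs per hour
Time: 10 hours
Total: 24 x 10 = 240 chairs

240 chairs


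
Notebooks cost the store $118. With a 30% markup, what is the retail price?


Calculate the markup amount:
30% of $118 = $35.40
Add to cost:
$118 + $35.40 = $153.40

$153.40


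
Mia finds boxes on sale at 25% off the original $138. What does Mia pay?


Calculate the discount amount:
25% of $138 = $34.50
Subtract from original:
$138 - $34.50 = $103.50

$103.50


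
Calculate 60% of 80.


Convert percentage to decimal:
60% = 0.6
Multiply:
80 x 0.6 = 48

48


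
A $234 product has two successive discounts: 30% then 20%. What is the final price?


First discount:
30% of $234 = $70.20
Price after first discount:
$234 - $70.20 = $163.80
Second discount:
20% of $163.80 = $32.76
Final price:
$163.80 - $32.76 = $131.04

$131.04


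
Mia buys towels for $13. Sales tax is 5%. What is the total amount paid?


Calculate the tax:
5% of $13 = $0.65
Add tax to price:
$13 + $0.65 = $13.65

$13.65


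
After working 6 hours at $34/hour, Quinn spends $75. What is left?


Calculate earnings:
6 x $34 = $204
Subtract spending:
$204 - $75 = $129

$129


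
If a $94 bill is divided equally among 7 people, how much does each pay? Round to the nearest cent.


Total bill: $94
Number of people: 7
Each pays: $94 / 7 = $13.4285... ≈ $13.43

$13.43


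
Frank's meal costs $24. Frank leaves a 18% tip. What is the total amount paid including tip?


Calculate the tip:
18% of $24 = $4.32
Add tip to meal cost:
$24 + $4.32 = $28.32

$28.32


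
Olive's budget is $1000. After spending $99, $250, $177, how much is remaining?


Add up expenses:
$99 + $250 + $177 = $526
Subtract from budget:
$1000 - $526 = $474

$474


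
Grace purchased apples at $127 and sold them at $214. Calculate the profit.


Selling price = $214
Cost price = $127
Profit = selling price - cost price:
Profit = $214 - $127 = $87

$87


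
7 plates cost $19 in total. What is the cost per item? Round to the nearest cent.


Total cost: $19
Number of items: 7
Unit price: $19 / 7 = $2.7142... ≈ $2.71

$2.71


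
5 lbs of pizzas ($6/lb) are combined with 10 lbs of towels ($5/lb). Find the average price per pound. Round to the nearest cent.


Cost of pizzas:
5 x $6 = $30
Cost of towels:
10 x $5 = $50
Total cost: $30 + $50 = $80
Total weight: 15 lbs
Average: $80 / 15 = $5.3333... ≈ $5.33/lb

$5.33/lb


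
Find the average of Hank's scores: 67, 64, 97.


Add the scores:
67 + 64 + 97 = 228
Divide by the number of tests:
228 / 3 = 76

76


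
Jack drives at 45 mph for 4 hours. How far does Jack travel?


Use the formula: distance = speed x time
Speed = 45 mph, Time = 4 hours
45 x 4 = 180 miles

180 miles


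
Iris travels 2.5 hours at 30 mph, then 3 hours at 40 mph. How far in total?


Leg 1 distance:
30 x 2.5 = 75 miles
Leg 2 distance:
40 x 3 = 120 miles
Total distance:
75 + 120 = 195 miles

195 miles


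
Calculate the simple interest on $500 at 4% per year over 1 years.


Use the formula I = P x R x T / 100
P x R x T = 500 x 4 x 1 = 2000
I = 2000 / 100 = $20

$20


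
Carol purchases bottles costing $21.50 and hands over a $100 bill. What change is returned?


Start with the amount paid:
$100
Subtract the price:
$100 - $21.50 = $78.50

$78.50


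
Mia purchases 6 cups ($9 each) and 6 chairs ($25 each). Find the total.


Cost of cups:
6 x $9 = $54
Cost of chairs:
6 x $25 = $150
Add both:
$54 + $150 = $204

$204


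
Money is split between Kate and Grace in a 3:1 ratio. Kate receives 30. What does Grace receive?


Find the multiplier:
30 / 3 = 10
Apply to Grace's share:
1 x 10 = 10

10


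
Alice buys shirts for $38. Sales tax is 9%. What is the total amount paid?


Calculate the tax:
9% of $38 = $3.42
Add tax to price:
$38 + $3.42 = $41.42

$41.42


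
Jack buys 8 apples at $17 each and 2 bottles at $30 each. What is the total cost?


Cost of apples:
8 x $17 = $136
Cost of bottles:
2 x $30 = $60
Add both:
$136 + $60 = $196

$196


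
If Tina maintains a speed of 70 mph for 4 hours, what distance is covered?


Use the formula: distance = speed x time
Speed = 70 mph, Time = 4 hours
70 x 4 = 280 miles

280 miles


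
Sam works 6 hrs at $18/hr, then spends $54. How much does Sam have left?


Calculate earnings:
6 x $18 = $108
Subtract spending:
$108 - $54 = $54

$54


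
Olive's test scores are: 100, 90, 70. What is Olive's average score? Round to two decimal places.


Add the scores:
100 + 90 + 70 = 260
Divide by the number of tests:
260 / 3 = 86.6666... ≈ 86.67

86.67


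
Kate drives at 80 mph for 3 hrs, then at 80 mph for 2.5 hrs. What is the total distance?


Leg 1 distance:
80 x 3 = 240 miles
Leg 2 distance:
80 x 2.5 = 200 miles
Total distance:
240 + 200 = 440 miles

440 miles


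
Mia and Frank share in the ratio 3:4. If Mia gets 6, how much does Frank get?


Find the multiplier:
6 / 3 = 2
Apply to Frank's share:
4 x 2 = 8

8


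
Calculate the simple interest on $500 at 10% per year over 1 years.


Use the formula I = P x R x T / 100
P x R x T = 500 x 10 x 1 = 5000
I = 5000 / 100 = $50

$50


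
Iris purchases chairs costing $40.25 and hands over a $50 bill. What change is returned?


Start with the amount paid:
$50
Subtract the price:
$50 - $40.25 = $9.75

$9.75


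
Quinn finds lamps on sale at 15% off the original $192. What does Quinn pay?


Calculate the discount amount:
15% of $192 = $28.80
Subtract from original:
$192 - $28.80 = $163.20

$163.20


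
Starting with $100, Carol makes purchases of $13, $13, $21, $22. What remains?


Add up expenses:
$13 + $13 + $21 + $22 = $69
Subtract from budget:
$100 - $69 = $31

$31


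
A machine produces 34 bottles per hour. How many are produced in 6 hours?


Production rate: 34 bottles per hour
Time: 6 hours
Total: 34 x 6 = 204 bottles

204 bottles


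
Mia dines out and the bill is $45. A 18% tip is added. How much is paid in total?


Calculate the tip:
18% of $45 = $8.10
Add tip to meal cost:
$45 + $8.10 = $53.10

$53.10


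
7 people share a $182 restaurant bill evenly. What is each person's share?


Total bill: $182
Number of people: 7
Each pays: $182 / 7 = $26

$26


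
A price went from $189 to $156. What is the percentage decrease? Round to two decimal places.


Find the absolute change:
|156 - 189| = 33
Divide by original and multiply by 100:
33 / 189 x 100 = 17.4603...% ≈ 17.46%

17.46%


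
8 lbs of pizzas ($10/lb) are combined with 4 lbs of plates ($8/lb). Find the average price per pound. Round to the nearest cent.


Cost of pizzas:
8 x $10 = $80
Cost of plates:
4 x $8 = $32
Total cost: $80 + $32 = $112
Total weight: 12 lbs
Average: $112 / 12 = $9.3333... ≈ $9.33/lb

$9.33/lb


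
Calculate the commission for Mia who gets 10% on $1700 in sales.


Convert rate to decimal:
10% = 0.1
Multiply by sales:
$1700 x 0.1 = $170

$170


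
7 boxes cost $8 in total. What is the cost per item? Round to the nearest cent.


Total cost: $8
Number of items: 7
Unit price: $8 / 7 = $1.1428... ≈ $1.14

$1.14


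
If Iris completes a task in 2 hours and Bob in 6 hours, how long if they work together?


Iris's rate: 1/2 of the job per hour
Bob's rate: 1/6 of the job per hour
Combined rate: 1/2 + 1/6 = 2/3 per hour
Time = 1 / (2/3) = 3/2 = 1.5 hours

1.5 hours


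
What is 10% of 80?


Convert percentage to decimal:
10% = 0.1
Multiply:
80 x 0.1 = 8

8


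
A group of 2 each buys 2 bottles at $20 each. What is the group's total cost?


Cost per person:
2 x $20 = $40
Group total:
2 x $40 = $80

$80


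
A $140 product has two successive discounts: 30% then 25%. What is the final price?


First discount:
30% of $140 = $42
Price after first discount:
$140 - $42 = $98
Second discount:
25% of $98 = $24.50
Final price:
$98 - $24.50 = $73.50

$73.50


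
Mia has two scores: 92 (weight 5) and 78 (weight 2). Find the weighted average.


Weighted sum:
5 x 92 + 2 x 78 = 616
Total weight:
5 + 2 = 7
Weighted average:
616 / 7 = 88

88


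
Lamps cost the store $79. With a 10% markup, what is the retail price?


Calculate the markup amount:
10% of $79 = $7.90
Add to cost:
$79 + $7.90 = $86.90

$86.90


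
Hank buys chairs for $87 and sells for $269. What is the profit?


Selling price = $269
Cost price = $87
Profit = selling price - cost price:
Profit = $269 - $87 = $182

$182


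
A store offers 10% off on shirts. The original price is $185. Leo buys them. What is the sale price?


Calculate the discount amount:
10% of $185 = $18.50
Subtract from original:
$185 - $18.50 = $166.50

$166.50


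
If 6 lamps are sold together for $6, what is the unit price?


Total cost: $6
Number of items: 6
Unit price: $6 / 6 = $1

$1


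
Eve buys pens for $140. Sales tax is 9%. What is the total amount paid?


Calculate the tax:
9% of $140 = $12.60
Add tax to price:
$140 + $12.60 = $152.60

$152.60


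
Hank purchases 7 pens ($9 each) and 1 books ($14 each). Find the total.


Cost of pens:
7 x $9 = $63
Cost of books:
1 x $14 = $14
Add both:
$63 + $14 = $77

$77


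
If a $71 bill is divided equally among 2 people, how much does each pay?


Total bill: $71
Number of people: 2
Each pays: $71 / 2 = $35.50

$35.50


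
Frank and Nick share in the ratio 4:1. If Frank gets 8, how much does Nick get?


Find the multiplier:
8 / 4 = 2
Apply to Nick's share:
1 x 2 = 2

2


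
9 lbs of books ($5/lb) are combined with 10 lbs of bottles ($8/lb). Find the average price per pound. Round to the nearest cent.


Cost of books:
9 x $5 = $45
Cost of bottles:
10 x $8 = $80
Total cost: $45 + $80 = $125
Total weight: 19 lbs
Average: $125 / 19 = $6.5789... ≈ $6.58/lb

$6.58/lb


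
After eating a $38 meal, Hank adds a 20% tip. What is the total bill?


Calculate the tip:
20% of $38 = $7.60
Add tip to meal cost:
$38 + $7.60 = $45.60

$45.60


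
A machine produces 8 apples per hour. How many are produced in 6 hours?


Production rate: 8 apples per hour
Time: 6 hours
Total: 8 x 6 = 48 apples

48 apples


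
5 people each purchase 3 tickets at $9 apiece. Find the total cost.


Cost per person:
3 x $9 = $27
Group total:
5 x $27 = $135

$135


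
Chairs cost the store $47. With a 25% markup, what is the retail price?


Calculate the markup amount:
25% of $47 = $11.75
Add to cost:
$47 + $11.75 = $58.75

$58.75


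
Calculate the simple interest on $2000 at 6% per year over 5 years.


Use the formula I = P x R x T / 100
P x R x T = 2000 x 6 x 5 = 60000
I = 60000 / 100 = $600

$600


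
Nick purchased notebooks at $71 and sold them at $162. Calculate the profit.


Selling price = $162
Cost price = $71
Profit = selling price - cost price:
Profit = $162 - $71 = $91

$91


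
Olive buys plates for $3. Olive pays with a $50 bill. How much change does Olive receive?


Start with the amount paid:
$50
Subtract the price:
$50 - $3 = $47

$47


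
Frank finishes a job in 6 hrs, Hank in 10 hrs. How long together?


Frank's rate: 1/6 of the job per hour
Hank's rate: 1/10 of the job per hour
Combined rate: 1/6 + 1/10 = 4/15 per hour
Time = 1 / (4/15) = 15/4 = 3.75 hours

3.75 hours


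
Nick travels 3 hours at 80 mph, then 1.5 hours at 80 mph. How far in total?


Leg 1 distance:
80 x 3 = 240 miles
Leg 2 distance:
80 x 1.5 = 120 miles
Total distance:
240 + 120 = 360 miles

360 miles


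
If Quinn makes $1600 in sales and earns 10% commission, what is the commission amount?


Convert rate to decimal:
10% = 0.1
Multiply by sales:
$1600 x 0.1 = $160

$160


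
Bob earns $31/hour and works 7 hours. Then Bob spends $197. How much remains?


Calculate earnings:
7 x $31 = $217
Subtract spending:
$217 - $197 = $20

$20


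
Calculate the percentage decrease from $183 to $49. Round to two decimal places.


Find the absolute change:
|49 - 183| = 134
Divide by original and multiply by 100:
134 / 183 x 100 = 73.2240...% ≈ 73.22%

73.22%


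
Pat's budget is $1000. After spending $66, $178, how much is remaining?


Add up expenses:
$66 + $178 = $244
Subtract from budget:
$1000 - $244 = $756

$756


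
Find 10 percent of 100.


Convert percentage to decimal:
10% = 0.1
Multiply:
100 x 0.1 = 10

10


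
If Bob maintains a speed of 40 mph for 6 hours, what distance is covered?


Use the formula: distance = speed x time
Speed = 40 mph, Time = 6 hours
40 x 6 = 240 miles

240 miles


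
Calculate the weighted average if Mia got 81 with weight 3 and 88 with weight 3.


Weighted sum:
3 x 81 + 3 x 88 = 507
Total weight:
3 + 3 = 6
Weighted average:
507 / 6 = 84.5

84.5


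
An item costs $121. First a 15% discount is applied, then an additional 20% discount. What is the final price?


First discount:
15% of $121 = $18.15
Price after first discount:
$121 - $18.15 = $102.85
Second discount:
20% of $102.85 = $20.57
Final price:
$102.85 - $20.57 = $82.28

$82.28


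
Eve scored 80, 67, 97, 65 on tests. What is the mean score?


Add the scores:
80 + 67 + 97 + 65 = 309
Divide by the number of tests:
309 / 4 = 77.25

77.25


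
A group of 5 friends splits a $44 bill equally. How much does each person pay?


Total bill: $44
Number of people: 5
Each pays: $44 / 5 = $8.80

$8.80


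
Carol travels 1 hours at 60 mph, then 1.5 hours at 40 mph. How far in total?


Leg 1 distance:
60 x 1 = 60 miles
Leg 2 distance:
40 x 1.5 = 60 miles
Total distance:
60 + 60 = 120 miles

120 miles


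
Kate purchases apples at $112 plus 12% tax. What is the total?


Calculate the tax:
12% of $112 = $13.44
Add tax to price:
$112 + $13.44 = $125.44

$125.44


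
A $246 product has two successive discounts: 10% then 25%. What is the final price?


First discount:
10% of $246 = $24.60
Price after first discount:
$246 - $24.60 = $221.40
Second discount:
25% of $221.40 = $55.35
Final price:
$221.40 - $55.35 = $166.05

$166.05


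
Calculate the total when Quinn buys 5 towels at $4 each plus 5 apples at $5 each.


Cost of towels:
5 x $4 = $20
Cost of apples:
5 x $5 = $25
Add both:
$20 + $25 = $45

$45


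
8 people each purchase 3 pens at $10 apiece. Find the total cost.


Cost per person:
3 x $10 = $30
Group total:
8 x $30 = $240

$240


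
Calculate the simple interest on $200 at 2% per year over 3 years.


Use the formula I = P x R x T / 100
P x R x T = 200 x 2 x 3 = 1200
I = 1200 / 100 = $12

$12


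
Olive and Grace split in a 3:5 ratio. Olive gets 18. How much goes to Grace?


Find the multiplier:
18 / 3 = 6
Apply to Grace's share:
5 x 6 = 30

30


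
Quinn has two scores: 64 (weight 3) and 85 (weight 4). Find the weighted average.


Weighted sum:
3 x 64 + 4 x 85 = 532
Total weight:
3 + 4 = 7
Weighted average:
532 / 7 = 76

76


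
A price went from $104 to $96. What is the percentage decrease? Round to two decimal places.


Find the absolute change:
|96 - 104| = 8
Divide by original and multiply by 100:
8 / 104 x 100 = 7.6923...% ≈ 7.69%

7.69%


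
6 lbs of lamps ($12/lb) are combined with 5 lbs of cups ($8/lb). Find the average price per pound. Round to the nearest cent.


Cost of lamps:
6 x $12 = $72
Cost of cups:
5 x $8 = $40
Total cost: $72 + $40 = $112
Total weight: 11 lbs
Average: $112 / 11 = $10.1818... ≈ $10.18/lb

$10.18/lb


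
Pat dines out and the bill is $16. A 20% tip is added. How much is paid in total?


Calculate the tip:
20% of $16 = $3.20
Add tip to meal cost:
$16 + $3.20 = $19.20

$19.20


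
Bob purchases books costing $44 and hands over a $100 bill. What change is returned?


Start with the amount paid:
$100
Subtract the price:
$100 - $44 = $56

$56


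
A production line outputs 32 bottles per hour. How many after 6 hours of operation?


Production rate: 32 bottles per hour
Time: 6 hours
Total: 32 x 6 = 192 bottles

192 bottles


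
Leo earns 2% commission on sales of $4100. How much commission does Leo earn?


Convert rate to decimal:
2% = 0.02
Multiply by sales:
$4100 x 0.02 = $82

$82


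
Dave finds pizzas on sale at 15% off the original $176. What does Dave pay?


Calculate the discount amount:
15% of $176 = $26.40
Subtract from original:
$176 - $26.40 = $149.60

$149.60


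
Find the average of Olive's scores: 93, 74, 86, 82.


Add the scores:
93 + 74 + 86 + 82 = 335
Divide by the number of tests:
335 / 4 = 83.75

83.75


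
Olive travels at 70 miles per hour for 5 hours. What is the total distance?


Use the formula: distance = speed x time
Speed = 70 mph, Time = 5 hours
70 x 5 = 350 miles

350 miles


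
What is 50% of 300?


Convert percentage to decimal:
50% = 0.5
Multiply:
300 x 0.5 = 150

150


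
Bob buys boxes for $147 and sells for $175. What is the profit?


Selling price = $175
Cost price = $147
Profit = selling price - cost price:
Profit = $175 - $147 = $28

$28


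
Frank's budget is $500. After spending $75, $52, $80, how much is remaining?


Add up expenses:
$75 + $52 + $80 = $207
Subtract from budget:
$500 - $207 = $293

$293


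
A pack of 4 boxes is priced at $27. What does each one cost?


Total cost: $27
Number of items: 4
Unit price: $27 / 4 = $6.75

$6.75


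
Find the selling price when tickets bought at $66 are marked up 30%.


Calculate the markup amount:
30% of $66 = $19.80
Add to cost:
$66 + $19.80 = $85.80

$85.80


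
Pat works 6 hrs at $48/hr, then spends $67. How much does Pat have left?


Calculate earnings:
6 x $48 = $288
Subtract spending:
$288 - $67 = $221

$221


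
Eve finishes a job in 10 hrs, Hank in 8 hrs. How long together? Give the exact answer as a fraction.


Eve's rate: 1/10 of the job per hour
Hank's rate: 1/8 of the job per hour
Combined rate: 1/10 + 1/8 = 9/40 per hour
Time = 1 / (9/40) = 40/9 hours (≈ 4.44 hours)

40/9 hours


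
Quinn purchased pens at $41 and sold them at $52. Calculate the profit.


Selling price = $52
Cost price = $41
Profit = selling price - cost price:
Profit = $52 - $41 = $11

$11


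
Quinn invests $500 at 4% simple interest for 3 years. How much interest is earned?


Use the formula I = P x R x T / 100
P x R x T = 500 x 4 x 3 = 6000
I = 6000 / 100 = $60

$60


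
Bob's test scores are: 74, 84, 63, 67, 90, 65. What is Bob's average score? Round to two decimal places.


Add the scores:
74 + 84 + 63 + 67 + 90 + 65 = 443
Divide by the number of tests:
443 / 6 = 73.8333... ≈ 73.83

73.83


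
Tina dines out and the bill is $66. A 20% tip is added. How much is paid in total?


Calculate the tip:
20% of $66 = $13.20
Add tip to meal cost:
$66 + $13.20 = $79.20

$79.20


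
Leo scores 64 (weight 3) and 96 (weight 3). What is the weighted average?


Weighted sum:
3 x 64 + 3 x 96 = 480
Total weight:
3 + 3 = 6
Weighted average:
480 / 6 = 80

80


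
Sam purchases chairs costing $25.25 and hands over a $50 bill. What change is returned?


Start with the amount paid:
$50
Subtract the price:
$50 - $25.25 = $24.75

$24.75


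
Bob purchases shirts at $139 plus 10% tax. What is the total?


Calculate the tax:
10% of $139 = $13.90
Add tax to price:
$139 + $13.90 = $152.90

$152.90


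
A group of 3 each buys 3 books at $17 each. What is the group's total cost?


Cost per person:
3 x $17 = $51
Group total:
3 x $51 = $153

$153


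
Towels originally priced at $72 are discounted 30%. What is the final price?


Calculate the discount amount:
30% of $72 = $21.60
Subtract from original:
$72 - $21.60 = $50.40

$50.40


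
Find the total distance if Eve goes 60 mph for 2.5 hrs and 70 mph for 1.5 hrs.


Leg 1 distance:
60 x 2.5 = 150 miles
Leg 2 distance:
70 x 1.5 = 105 miles
Total distance:
150 + 105 = 255 miles

255 miles


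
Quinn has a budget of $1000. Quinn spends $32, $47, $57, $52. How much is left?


Add up expenses:
$32 + $47 + $57 + $52 = $188
Subtract from budget:
$1000 - $188 = $812

$812


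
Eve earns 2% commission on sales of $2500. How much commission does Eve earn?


Convert rate to decimal:
2% = 0.02
Multiply by sales:
$2500 x 0.02 = $50

$50


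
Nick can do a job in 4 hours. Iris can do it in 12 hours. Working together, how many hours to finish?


Nick's rate: 1/4 of the job per hour
Iris's rate: 1/12 of the job per hour
Combined rate: 1/4 + 1/12 = 1/3 per hour
Time = 1 / (1/3) = 3 hours

3 hours


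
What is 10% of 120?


Convert percentage to decimal:
10% = 0.1
Multiply:
120 x 0.1 = 12

12


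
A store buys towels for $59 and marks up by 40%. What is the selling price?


Calculate the markup amount:
40% of $59 = $23.60
Add to cost:
$59 + $23.60 = $82.60

$82.60


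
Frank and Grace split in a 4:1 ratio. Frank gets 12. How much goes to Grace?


Find the multiplier:
12 / 4 = 3
Apply to Grace's share:
1 x 3 = 3

3


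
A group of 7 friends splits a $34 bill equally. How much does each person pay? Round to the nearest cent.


Total bill: $34
Number of people: 7
Each pays: $34 / 7 = $4.8571... ≈ $4.86

$4.86


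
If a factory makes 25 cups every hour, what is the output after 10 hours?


Production rate: 25 cups per hour
Time: 10 hours
Total: 25 x 10 = 250 cups

250 cups


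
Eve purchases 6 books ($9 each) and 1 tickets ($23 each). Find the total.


Cost of books:
6 x $9 = $54
Cost of tickets:
1 x $23 = $23
Add both:
$54 + $23 = $77

$77


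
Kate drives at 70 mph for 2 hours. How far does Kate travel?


Use the formula: distance = speed x time
Speed = 70 mph, Time = 2 hours
70 x 2 = 140 miles

140 miles


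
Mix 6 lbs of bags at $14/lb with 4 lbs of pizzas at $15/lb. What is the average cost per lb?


Cost of bags:
6 x $14 = $84
Cost of pizzas:
4 x $15 = $60
Total cost: $84 + $60 = $144
Total weight: 10 lbs
Average: $144 / 10 = $14.40/lb

$14.40/lb


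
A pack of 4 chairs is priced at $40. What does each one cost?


Total cost: $40
Number of items: 4
Unit price: $40 / 4 = $10

$10


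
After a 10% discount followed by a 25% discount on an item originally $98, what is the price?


First discount:
10% of $98 = $9.80
Price after first discount:
$98 - $9.80 = $88.20
Second discount:
25% of $88.20 = $22.05
Final price:
$88.20 - $22.05 = $66.15

$66.15


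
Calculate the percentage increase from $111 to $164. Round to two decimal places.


Find the absolute change:
|164 - 111| = 53
Divide by original and multiply by 100:
53 / 111 x 100 = 47.7477...% ≈ 47.75%

47.75%


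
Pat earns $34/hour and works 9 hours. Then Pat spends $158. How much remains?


Calculate earnings:
9 x $34 = $306
Subtract spending:
$306 - $158 = $148

$148


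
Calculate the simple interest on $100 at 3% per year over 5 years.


Use the formula I = P x R x T / 100
P x R x T = 100 x 3 x 5 = 1500
I = 1500 / 100 = $15

$15


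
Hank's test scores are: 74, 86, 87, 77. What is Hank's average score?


Add the scores:
74 + 86 + 87 + 77 = 324
Divide by the number of tests:
324 / 4 = 81

81


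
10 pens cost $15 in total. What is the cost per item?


Total cost: $15
Number of items: 10
Unit price: $15 / 10 = $1.50

$1.50


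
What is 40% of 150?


Convert percentage to decimal:
40% = 0.4
Multiply:
150 x 0.4 = 60

60


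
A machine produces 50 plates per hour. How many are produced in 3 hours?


Production rate: 50 plates per hour
Time: 3 hours
Total: 50 x 3 = 150 plates

150 plates


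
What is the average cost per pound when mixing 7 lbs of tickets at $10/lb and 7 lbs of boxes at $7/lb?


Cost of tickets:
7 x $10 = $70
Cost of boxes:
7 x $7 = $49
Total cost: $70 + $49 = $119
Total weight: 14 lbs
Average: $119 / 14 = $8.50/lb

$8.50/lb


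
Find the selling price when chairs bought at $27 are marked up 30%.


Calculate the markup amount:
30% of $27 = $8.10
Add to cost:
$27 + $8.10 = $35.10

$35.10


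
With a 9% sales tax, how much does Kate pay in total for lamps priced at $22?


Calculate the tax:
9% of $22 = $1.98
Add tax to price:
$22 + $1.98 = $23.98

$23.98


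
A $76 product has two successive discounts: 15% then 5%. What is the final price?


First discount:
15% of $76 = $11.40
Price after first discount:
$76 - $11.40 = $64.60
Second discount:
5% of $64.60 = $3.23
Final price:
$64.60 - $3.23 = $61.37

$61.37


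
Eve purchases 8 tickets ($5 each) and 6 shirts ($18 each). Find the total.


Cost of tickets:
8 x $5 = $40
Cost of shirts:
6 x $18 = $108
Add both:
$40 + $108 = $148

$148


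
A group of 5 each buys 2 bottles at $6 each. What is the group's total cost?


Cost per person:
2 x $6 = $12
Group total:
5 x $12 = $60

$60


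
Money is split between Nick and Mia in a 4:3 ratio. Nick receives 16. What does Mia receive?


Find the multiplier:
16 / 4 = 4
Apply to Mia's share:
3 x 4 = 12

12


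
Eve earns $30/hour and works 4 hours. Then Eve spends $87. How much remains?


Calculate earnings:
4 x $30 = $120
Subtract spending:
$120 - $87 = $33

$33


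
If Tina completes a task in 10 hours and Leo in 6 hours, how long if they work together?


Tina's rate: 1/10 of the job per hour
Leo's rate: 1/6 of the job per hour
Combined rate: 1/10 + 1/6 = 4/15 per hour
Time = 1 / (4/15) = 15/4 = 3.75 hours

3.75 hours


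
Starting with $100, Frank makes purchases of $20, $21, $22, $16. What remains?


Add up expenses:
$20 + $21 + $22 + $16 = $79
Subtract from budget:
$100 - $79 = $21

$21


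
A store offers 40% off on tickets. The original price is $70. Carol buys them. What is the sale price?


Calculate the discount amount:
40% of $70 = $28
Subtract from original:
$70 - $28 = $42

$42


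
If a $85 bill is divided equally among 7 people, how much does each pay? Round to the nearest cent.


Total bill: $85
Number of people: 7
Each pays: $85 / 7 = $12.1428... ≈ $12.14

$12.14
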